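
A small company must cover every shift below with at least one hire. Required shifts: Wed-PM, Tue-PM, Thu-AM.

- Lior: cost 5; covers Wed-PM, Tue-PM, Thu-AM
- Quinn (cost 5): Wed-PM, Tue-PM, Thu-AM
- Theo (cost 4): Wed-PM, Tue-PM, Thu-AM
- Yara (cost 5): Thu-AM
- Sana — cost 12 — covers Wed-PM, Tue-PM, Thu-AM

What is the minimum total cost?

Theo alone covers Wed-PM, Tue-PM, Thu-AM — every shift.
Total cost: 4.
No cover costs less than 4.

4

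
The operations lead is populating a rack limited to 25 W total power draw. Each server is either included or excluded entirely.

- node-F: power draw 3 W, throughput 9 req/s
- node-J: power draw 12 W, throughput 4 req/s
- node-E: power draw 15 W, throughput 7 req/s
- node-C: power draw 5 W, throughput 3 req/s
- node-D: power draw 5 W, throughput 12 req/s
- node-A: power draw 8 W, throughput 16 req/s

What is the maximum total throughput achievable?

40

Allowing fractional choices, the relaxed optimum would be about 41.9, but servers are indivisible.
node-F + node-C + node-D + node-A: power draw 3 + 5 + 5 + 8 = 21 ≤ 25, throughput 9 + 3 + 12 + 16 = 40.
node-J + node-D + node-A: power draw 12 + 5 + 8 = 25 ≤ 25, throughput 4 + 12 + 16 = 32.
node-F + node-D + node-A: power draw 3 + 5 + 8 = 16 ≤ 25, throughput 9 + 12 + 16 = 37.
Best is node-F, node-C, node-D, and node-A with total throughput 40.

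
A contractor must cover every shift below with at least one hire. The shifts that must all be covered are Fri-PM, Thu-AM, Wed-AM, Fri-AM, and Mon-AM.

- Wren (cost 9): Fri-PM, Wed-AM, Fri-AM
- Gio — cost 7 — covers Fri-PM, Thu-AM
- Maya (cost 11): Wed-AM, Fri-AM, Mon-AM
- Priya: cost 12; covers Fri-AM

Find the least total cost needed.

18

The greedy cost-per-new-shift heuristic would pick Wren, Gio, and Maya for 27, but a cheaper cover exists.
Choose Gio and Maya: together they cover Fri-PM, Thu-AM, Wed-AM, Fri-AM, Mon-AM — every shift.
Total cost: 7 + 11 = 18.
No cover costs less than 18.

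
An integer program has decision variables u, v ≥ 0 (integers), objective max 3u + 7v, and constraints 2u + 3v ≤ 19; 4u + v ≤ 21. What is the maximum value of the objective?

Relaxing integrality, the LP optimum is 44.33 at (u,v) = (0, 6.33), which is not an integer point.
(u,v)=(0,6): 2·0+3·6=18≤19, 4·0+1·6=6≤21, objective 42.
(u,v)=(1,5): 2·1+3·5=17≤19, 4·1+1·5=9≤21, objective 38.
(u,v)=(0,5): 2·0+3·5=15≤19, 4·0+1·5=5≤21, objective 35.
The best lattice point is (0,6), giving 42.

42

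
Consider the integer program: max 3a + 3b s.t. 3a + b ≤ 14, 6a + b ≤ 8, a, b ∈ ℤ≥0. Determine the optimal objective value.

24

(a,b)=(0,8) is feasible, giving 24.
(a,b)=(0,7) is feasible, giving 21.
No feasible integer point exceeds 24.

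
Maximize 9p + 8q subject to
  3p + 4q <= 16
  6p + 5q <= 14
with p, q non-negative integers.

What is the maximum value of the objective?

18

Relaxing integrality, the LP optimum is 22.40 at (p,q) = (0, 2.8), which is not an integer point.
(p,q)=(2,0): 3·2+4·0=6≤16, 6·2+5·0=12≤14, objective 18.
(p,q)=(1,1): 3·1+4·1=7≤16, 6·1+5·1=11≤14, objective 17.
(p,q)=(0,2): 3·0+4·2=8≤16, 6·0+5·2=10≤14, objective 16.
Maximum is 18 at (p,q)=(2,0).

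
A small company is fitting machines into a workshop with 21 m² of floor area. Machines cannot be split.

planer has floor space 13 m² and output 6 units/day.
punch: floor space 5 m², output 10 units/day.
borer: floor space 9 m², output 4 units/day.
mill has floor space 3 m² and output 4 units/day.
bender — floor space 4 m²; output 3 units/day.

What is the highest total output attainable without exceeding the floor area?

21

This is an integer program with binary decision variables.
punch + borer + mill + bender: floor space 5 + 9 + 3 + 4 = 21 ≤ 21, output 10 + 4 + 4 + 3 = 21.
punch + borer + mill: floor space 5 + 9 + 3 = 17 ≤ 21, output 10 + 4 + 4 = 18.
planer + punch + mill: floor space 13 + 5 + 3 = 21 ≤ 21, output 6 + 10 + 4 = 20.
Best is punch, borer, mill, and bender with total output 21.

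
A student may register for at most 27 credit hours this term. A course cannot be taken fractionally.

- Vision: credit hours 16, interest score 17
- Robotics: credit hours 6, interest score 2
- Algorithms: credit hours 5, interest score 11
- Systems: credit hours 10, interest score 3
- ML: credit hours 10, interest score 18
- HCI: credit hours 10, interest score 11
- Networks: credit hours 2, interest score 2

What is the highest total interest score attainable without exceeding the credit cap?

Algorithms + ML + HCI + Networks: credit hours 5 + 10 + 10 + 2 = 27 ≤ 27, interest score 11 + 18 + 11 + 2 = 42.
Algorithms + ML + HCI: credit hours 5 + 10 + 10 = 25 ≤ 27, interest score 11 + 18 + 11 = 40.
Best is Algorithms, ML, HCI, and Networks with total interest score 42.

42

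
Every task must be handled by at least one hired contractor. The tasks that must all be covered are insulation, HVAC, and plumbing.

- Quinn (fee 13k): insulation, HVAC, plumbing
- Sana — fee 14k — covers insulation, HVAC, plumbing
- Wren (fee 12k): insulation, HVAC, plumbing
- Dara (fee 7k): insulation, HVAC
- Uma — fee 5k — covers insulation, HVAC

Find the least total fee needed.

12

Wren alone covers insulation, HVAC, plumbing — every task.
Total fee: 12.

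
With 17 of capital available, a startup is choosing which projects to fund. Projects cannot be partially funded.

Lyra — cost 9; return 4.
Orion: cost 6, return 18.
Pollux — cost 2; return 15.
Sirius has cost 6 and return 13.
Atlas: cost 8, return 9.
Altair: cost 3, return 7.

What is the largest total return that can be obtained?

53

Orion + Pollux + Sirius + Altair: cost 6 + 2 + 6 + 3 = 17 ≤ 17, return 18 + 15 + 13 + 7 = 53.
Orion + Pollux + Sirius: cost 6 + 2 + 6 = 14 ≤ 17, return 18 + 15 + 13 = 46.
Best is Orion, Pollux, Sirius, and Altair with total return 53.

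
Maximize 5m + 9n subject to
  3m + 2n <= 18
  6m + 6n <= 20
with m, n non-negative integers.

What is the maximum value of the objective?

27

The continuous relaxation peaks at (0, 3.33) with value 30.00; rounding to a feasible lattice point costs some objective.
(m,n)=(0,3): 3·0+2·3=6≤18, 6·0+6·3=18≤20, objective 27.
(m,n)=(1,2): 3·1+2·2=7≤18, 6·1+6·2=18≤20, objective 23.
Maximum is 27 at (m,n)=(0,3).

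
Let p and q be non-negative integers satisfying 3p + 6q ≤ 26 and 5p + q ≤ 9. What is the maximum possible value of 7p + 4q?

Relaxing integrality, the LP optimum is 22.52 at (p,q) = (1.04, 3.81), which is not an integer point.
(p,q)=(1,3): 3·1+6·3=21≤26, 5·1+1·3=8≤9, objective 19.
(p,q)=(0,4): 3·0+6·4=24≤26, 5·0+1·4=4≤9, objective 16.
Maximum is 19 at (p,q)=(1,3).

19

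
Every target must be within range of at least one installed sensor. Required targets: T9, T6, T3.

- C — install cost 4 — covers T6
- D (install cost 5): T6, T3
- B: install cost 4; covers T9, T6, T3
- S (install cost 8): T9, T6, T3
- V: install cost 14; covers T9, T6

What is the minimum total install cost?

4

This is an integer covering problem.
B alone covers T9, T6, T3 — every target.
Total install cost: 4.
No cover costs less than 4.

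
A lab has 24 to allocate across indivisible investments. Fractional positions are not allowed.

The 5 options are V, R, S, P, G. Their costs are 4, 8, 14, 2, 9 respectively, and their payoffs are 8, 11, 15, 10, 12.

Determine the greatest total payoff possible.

Allowing fractional choices, the relaxed optimum would be about 42.1, but investments are indivisible.
V + R + P + G: cost 4 + 8 + 2 + 9 = 23 ≤ 24, payoff 8 + 11 + 10 + 12 = 41.
R + S + P: cost 8 + 14 + 2 = 24 ≤ 24, payoff 11 + 15 + 10 = 36.
Best is V, R, P, and G with total payoff 41.

41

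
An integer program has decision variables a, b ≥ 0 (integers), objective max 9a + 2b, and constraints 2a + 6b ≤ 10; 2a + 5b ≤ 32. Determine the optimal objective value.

(a,b)=(5,0): 2·5+6·0=10≤10, 2·5+5·0=10≤32, objective 45.
(a,b)=(4,0): 2·4+6·0=8≤10, 2·4+5·0=8≤32, objective 36.
The best lattice point is (5,0), giving 45.

45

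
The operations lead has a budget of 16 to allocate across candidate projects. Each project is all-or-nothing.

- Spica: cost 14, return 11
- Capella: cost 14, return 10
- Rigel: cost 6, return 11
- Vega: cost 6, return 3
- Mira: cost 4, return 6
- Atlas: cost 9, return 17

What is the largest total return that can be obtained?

28

Treat it as a binary knapsack problem.
Allowing fractional choices, the relaxed optimum would be about 29.5, but projects are indivisible.
Mira + Atlas: cost 4 + 9 = 13 ≤ 16, return 6 + 17 = 23.
Rigel + Atlas: cost 6 + 9 = 15 ≤ 16, return 11 + 17 = 28.
Best is Rigel and Atlas with total return 28.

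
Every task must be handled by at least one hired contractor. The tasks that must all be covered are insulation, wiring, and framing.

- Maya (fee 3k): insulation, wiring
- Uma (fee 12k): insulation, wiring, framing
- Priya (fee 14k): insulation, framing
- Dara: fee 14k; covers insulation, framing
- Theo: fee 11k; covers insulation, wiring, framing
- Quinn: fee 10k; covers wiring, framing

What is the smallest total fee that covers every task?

11

The greedy cost-per-new-task heuristic would pick Maya and Quinn for 13, but a cheaper cover exists.
Theo alone covers insulation, wiring, framing — every task.
Total fee: 11.
No cover costs less than 11.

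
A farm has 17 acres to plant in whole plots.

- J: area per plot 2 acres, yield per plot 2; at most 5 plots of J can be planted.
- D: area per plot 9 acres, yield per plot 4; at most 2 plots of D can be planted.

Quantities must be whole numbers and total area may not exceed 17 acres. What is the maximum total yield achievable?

This is a bounded integer knapsack.
Take 4×J and 1×D: area 17 ≤ 17, yield 4·2 + 1·4 = 12.
No other integer combination yields more.

12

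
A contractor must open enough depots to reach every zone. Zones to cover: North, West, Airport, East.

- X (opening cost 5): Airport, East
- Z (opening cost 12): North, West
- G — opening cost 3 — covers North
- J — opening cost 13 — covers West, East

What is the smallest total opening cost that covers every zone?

This is a weighted set-cover instance.
The greedy cost-per-new-zone heuristic would pick X, G, and Z for 20, but a cheaper cover exists.
Choose X and Z: together they cover North, West, Airport, East — every zone.
Total opening cost: 5 + 12 = 17.
No cover costs less than 17.

17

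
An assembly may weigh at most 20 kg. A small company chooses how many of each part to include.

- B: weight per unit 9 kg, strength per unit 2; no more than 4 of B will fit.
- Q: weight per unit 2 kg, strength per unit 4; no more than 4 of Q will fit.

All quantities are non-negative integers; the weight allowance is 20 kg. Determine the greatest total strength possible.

18

This is a bounded integer knapsack.
Q has the best ratio (4/2); taking only Q gives at most 4×4 = 16 (stopped by the supply cap of 4).
Mixing does better — 1×B and 4×Q: weight 17 ≤ 20, strength 1·2 + 4·4 = 18.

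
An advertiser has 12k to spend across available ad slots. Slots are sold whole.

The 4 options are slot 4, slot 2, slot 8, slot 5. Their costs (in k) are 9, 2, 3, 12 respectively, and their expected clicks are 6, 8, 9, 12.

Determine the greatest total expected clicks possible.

Take slot 2 and slot 8: cost 2 + 3 = 5 ≤ 12, expected clicks 8 + 9 = 17.
No other feasible combination does better.

17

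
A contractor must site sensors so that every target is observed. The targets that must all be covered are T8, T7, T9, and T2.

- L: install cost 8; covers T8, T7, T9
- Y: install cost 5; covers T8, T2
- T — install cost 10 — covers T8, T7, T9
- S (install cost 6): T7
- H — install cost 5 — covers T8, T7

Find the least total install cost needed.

13

Choose L and Y: together they cover T8, T7, T9, T2 — every target.
Total install cost: 8 + 5 = 13.
No cover costs less than 13.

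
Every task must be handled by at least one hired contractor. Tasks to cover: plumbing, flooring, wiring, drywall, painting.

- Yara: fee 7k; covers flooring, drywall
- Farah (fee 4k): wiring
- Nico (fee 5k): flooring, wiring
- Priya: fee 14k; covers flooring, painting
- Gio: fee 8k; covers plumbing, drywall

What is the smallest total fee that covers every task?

26

The greedy cost-per-new-task heuristic would pick Nico, Gio, and Priya for 27, but a cheaper cover exists.
Choose Farah, Priya, and Gio: together they cover plumbing, flooring, wiring, drywall, painting — every task.
Total fee: 4 + 14 + 8 = 26.
No cover costs less than 26.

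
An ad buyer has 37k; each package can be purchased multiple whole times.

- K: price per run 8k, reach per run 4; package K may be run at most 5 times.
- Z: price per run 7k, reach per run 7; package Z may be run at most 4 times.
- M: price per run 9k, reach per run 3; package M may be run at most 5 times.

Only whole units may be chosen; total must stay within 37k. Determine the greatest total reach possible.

32

This is a bounded integer knapsack.
Z has the best ratio (7/7); taking only Z gives at most 4×7 = 28 (stopped by the supply cap of 4).
Mixing does better — 1×K and 4×Z: price 36 ≤ 37, reach 1·4 + 4·7 = 32.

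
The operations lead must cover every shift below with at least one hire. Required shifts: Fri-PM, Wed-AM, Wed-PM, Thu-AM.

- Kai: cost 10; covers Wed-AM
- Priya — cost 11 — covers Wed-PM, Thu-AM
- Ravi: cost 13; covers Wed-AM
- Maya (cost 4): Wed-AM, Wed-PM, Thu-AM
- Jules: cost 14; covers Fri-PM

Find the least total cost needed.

18

Choose Maya and Jules: together they cover Fri-PM, Wed-AM, Wed-PM, Thu-AM — every shift.
Total cost: 4 + 14 = 18.
No cover costs less than 18.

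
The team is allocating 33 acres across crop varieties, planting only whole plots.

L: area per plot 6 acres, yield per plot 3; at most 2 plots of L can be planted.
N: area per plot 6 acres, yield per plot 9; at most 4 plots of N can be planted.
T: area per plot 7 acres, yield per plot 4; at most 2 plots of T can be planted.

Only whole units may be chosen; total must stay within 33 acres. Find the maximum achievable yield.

N has the best ratio (9/6); taking only N gives at most 4×9 = 36 (stopped by the supply cap of 4).
Mixing does better — 4×N and 1×T: area 31 ≤ 33, yield 4·9 + 1·4 = 40.

40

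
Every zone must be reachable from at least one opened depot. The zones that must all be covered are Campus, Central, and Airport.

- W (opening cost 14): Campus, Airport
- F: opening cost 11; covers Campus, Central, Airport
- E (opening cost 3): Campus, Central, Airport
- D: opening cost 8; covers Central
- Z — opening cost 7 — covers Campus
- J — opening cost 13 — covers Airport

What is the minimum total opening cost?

E alone covers Campus, Central, Airport — every zone.
Total opening cost: 3.
No cover costs less than 3.

3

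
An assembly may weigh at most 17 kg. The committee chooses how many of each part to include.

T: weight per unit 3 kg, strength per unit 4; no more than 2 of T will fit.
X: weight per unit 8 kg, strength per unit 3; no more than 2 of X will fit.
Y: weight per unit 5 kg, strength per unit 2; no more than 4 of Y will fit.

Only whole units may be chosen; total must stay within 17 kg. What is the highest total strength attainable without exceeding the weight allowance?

Take 2×T and 2×Y: weight 16 ≤ 17, strength 2·4 + 2·2 = 12.
T has the best ratio (4/3) and is taken to its limit of 2; remaining capacity is filled optimally with the others.

12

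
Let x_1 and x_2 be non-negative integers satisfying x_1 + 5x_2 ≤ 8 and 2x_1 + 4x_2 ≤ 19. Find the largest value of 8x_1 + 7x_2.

64

(x_1,x_2)=(8,0) is feasible, giving 64.
(x_1,x_2)=(7,0) is feasible, giving 56.
The best lattice point is (8,0), giving 64.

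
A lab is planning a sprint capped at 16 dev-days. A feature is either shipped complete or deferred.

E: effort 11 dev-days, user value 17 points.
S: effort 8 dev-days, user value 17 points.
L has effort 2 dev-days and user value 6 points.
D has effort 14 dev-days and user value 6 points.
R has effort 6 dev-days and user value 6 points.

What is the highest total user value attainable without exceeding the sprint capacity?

Take S, L, and R: effort 8 + 2 + 6 = 16 ≤ 16, user value 17 + 6 + 6 = 29.
No other feasible combination does better.

29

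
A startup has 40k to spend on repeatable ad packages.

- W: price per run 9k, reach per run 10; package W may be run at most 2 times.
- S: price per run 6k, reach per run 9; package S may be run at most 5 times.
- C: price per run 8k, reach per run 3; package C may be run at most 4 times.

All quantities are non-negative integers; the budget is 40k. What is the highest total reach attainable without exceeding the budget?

55

This is a bounded integer knapsack.
S has the best ratio (9/6); taking only S gives at most 5×9 = 45 (stopped by the supply cap of 5).
Mixing does better — 1×W and 5×S: price 39 ≤ 40, reach 1·10 + 5·9 = 55.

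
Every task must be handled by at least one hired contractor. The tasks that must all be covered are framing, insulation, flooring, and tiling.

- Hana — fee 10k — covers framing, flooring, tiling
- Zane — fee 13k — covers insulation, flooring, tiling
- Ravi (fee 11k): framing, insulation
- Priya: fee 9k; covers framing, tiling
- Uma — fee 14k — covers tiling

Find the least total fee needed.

Choose Hana and Ravi: together they cover framing, insulation, flooring, tiling — every task.
Total fee: 10 + 11 = 21.

21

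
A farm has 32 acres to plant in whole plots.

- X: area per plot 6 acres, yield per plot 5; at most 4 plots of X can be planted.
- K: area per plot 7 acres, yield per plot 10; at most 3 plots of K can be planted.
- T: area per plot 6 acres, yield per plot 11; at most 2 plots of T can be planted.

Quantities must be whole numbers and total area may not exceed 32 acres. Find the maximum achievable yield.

This is a bounded integer knapsack.
2×K and 2×T: area 26 ≤ 32, yield 2·10 + 2·11 = 42.
1×X, 2×K, and 2×T: area 32 ≤ 32, yield 1·5 + 2·10 + 2·11 = 47.
Best is 47.

47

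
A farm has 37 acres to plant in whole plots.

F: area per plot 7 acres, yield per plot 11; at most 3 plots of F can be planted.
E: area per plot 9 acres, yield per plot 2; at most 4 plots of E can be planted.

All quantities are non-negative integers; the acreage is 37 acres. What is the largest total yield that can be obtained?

35

This is a bounded integer knapsack.
F has the best ratio (11/7); taking only F gives at most 3×11 = 33 (stopped by the supply cap of 3).
Mixing does better — 3×F and 1×E: area 30 ≤ 37, yield 3·11 + 1·2 = 35.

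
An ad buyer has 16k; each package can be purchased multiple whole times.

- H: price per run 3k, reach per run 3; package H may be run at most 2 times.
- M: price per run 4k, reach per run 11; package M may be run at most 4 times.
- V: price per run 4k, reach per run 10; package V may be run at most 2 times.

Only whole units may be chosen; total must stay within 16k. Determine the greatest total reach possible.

4×M: price 16 ≤ 16, reach 4·11 = 44.
3×M and 1×V: price 16 ≤ 16, reach 3·11 + 1·10 = 43.
Best is 44.

44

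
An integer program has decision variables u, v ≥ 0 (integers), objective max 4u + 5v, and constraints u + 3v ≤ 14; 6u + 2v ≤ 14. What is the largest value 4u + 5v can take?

24

(u,v)=(1,4) is feasible, giving 24.
(u,v)=(0,4) is feasible, giving 20.
(u,v)=(1,3) is feasible, giving 19.
(u,v)=(0,3) is feasible, giving 15.
Maximum is 24 at (u,v)=(1,4).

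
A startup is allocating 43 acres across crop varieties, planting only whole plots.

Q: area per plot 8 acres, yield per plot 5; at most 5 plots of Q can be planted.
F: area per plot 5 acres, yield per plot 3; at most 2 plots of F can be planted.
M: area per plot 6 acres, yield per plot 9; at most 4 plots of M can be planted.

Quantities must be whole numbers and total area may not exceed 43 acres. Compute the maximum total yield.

M has the best ratio (9/6); taking only M gives at most 4×9 = 36 (stopped by the supply cap of 4).
Mixing does better — 1×Q, 2×F, and 4×M: area 42 ≤ 43, yield 1·5 + 2·3 + 4·9 = 47.

47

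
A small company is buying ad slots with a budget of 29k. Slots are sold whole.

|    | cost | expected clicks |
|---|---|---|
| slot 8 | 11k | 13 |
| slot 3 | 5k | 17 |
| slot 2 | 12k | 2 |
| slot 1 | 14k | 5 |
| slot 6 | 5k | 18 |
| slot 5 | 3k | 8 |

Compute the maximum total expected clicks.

Allowing fractional choices, the relaxed optimum would be about 57.8, but ad slots are indivisible.
slot 8 + slot 3 + slot 6 + slot 5: cost 11 + 5 + 5 + 3 = 24 ≤ 29, expected clicks 13 + 17 + 18 + 8 = 56.
slot 8 + slot 3 + slot 6: cost 11 + 5 + 5 = 21 ≤ 29, expected clicks 13 + 17 + 18 = 48.
Best is slot 8, slot 3, slot 6, and slot 5 with total expected clicks 56.

56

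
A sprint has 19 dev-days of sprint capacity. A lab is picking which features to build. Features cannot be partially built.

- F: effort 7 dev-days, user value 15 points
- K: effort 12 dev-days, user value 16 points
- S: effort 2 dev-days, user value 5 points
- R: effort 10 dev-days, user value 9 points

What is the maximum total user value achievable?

Treat it as a binary knapsack problem.
Take F and K: effort 7 + 12 = 19 ≤ 19, user value 15 + 16 = 31.
No other feasible combination does better.

31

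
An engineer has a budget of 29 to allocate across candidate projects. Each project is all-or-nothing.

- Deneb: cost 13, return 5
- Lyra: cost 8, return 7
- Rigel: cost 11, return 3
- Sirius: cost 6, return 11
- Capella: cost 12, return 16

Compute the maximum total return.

Take Lyra, Sirius, and Capella: cost 8 + 6 + 12 = 26 ≤ 29, return 7 + 11 + 16 = 34.
No other feasible combination does better.

34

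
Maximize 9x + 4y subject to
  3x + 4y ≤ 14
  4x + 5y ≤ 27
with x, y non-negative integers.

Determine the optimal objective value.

The continuous relaxation peaks at (4.67, 0) with value 42.00; rounding to a feasible lattice point costs some objective.
(x,y)=(4,0): 3·4+4·0=12≤14, 4·4+5·0=16≤27, objective 36.
(x,y)=(3,1): 3·3+4·1=13≤14, 4·3+5·1=17≤27, objective 31.
(x,y)=(3,0): 3·3+4·0=9≤14, 4·3+5·0=12≤27, objective 27.
No feasible integer point exceeds 36.

36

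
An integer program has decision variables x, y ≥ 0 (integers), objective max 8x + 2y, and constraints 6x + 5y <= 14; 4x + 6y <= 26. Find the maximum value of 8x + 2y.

16

The continuous relaxation peaks at (2.33, 0) with value 18.67; rounding to a feasible lattice point costs some objective.
(x,y)=(2,0) is feasible, giving 16.
(x,y)=(1,1) is feasible, giving 10.
No feasible integer point exceeds 16.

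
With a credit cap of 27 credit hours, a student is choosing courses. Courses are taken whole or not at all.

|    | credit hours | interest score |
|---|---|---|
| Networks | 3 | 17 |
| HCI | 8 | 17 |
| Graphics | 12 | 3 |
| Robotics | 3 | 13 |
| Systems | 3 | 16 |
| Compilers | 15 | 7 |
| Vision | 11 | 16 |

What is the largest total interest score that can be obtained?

This is a 0-1 knapsack instance.
Allowing fractional choices, the relaxed optimum would be about 77.5, but courses are indivisible.
Networks + HCI + Robotics + Vision: credit hours 3 + 8 + 3 + 11 = 25 ≤ 27, interest score 17 + 17 + 13 + 16 = 63.
Networks + HCI + Systems + Vision: credit hours 3 + 8 + 3 + 11 = 25 ≤ 27, interest score 17 + 17 + 16 + 16 = 66.
Networks + HCI + Robotics + Systems: credit hours 3 + 8 + 3 + 3 = 17 ≤ 27, interest score 17 + 17 + 13 + 16 = 63.
Best is Networks, HCI, Systems, and Vision with total interest score 66.

66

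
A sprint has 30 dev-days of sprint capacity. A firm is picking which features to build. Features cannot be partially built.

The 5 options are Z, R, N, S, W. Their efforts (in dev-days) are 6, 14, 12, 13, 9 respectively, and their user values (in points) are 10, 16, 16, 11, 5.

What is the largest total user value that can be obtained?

32

This is a 0-1 knapsack instance.
Take R and N: effort 14 + 12 = 26 ≤ 30, user value 16 + 16 = 32.
No other feasible combination does better.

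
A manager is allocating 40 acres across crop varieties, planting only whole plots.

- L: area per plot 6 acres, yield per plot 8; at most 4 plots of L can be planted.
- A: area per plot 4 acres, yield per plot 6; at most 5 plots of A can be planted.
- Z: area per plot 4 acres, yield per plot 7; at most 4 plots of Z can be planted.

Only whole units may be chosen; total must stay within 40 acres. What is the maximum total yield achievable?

Z has the best ratio (7/4); taking only Z gives at most 4×7 = 28 (stopped by the supply cap of 4).
Mixing does better — 2×L, 3×A, and 4×Z: area 40 ≤ 40, yield 2·8 + 3·6 + 4·7 = 62.

62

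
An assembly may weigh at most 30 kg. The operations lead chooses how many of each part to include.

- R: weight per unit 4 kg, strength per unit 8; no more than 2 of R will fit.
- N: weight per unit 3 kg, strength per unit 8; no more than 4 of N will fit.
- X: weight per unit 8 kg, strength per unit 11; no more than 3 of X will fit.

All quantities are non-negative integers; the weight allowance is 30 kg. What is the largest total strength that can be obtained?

N has the best ratio (8/3); taking only N gives at most 4×8 = 32 (stopped by the supply cap of 4).
Mixing does better — 2×R, 4×N, and 1×X: weight 28 ≤ 30, strength 2·8 + 4·8 + 1·11 = 59.

59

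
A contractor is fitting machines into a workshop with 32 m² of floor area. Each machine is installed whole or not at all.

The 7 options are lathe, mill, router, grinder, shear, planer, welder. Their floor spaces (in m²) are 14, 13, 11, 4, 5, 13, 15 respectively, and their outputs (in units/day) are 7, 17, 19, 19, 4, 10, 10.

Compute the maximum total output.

55

This is a 0-1 knapsack instance.
Take mill, router, and grinder: floor space 13 + 11 + 4 = 28 ≤ 32, output 17 + 19 + 19 = 55.
No other feasible combination does better.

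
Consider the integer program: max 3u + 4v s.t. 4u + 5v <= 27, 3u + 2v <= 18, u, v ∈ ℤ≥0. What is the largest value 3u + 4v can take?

Relaxing integrality, the LP optimum is 21.60 at (u,v) = (0, 5.4), which is not an integer point.
(u,v)=(3,3): 4·3+5·3=27≤27, 3·3+2·3=15≤18, objective 21.
(u,v)=(4,2): 4·4+5·2=26≤27, 3·4+2·2=16≤18, objective 20.
(u,v)=(0,5): 4·0+5·5=25≤27, 3·0+2·5=10≤18, objective 20.
(u,v)=(1,4): 4·1+5·4=24≤27, 3·1+2·4=11≤18, objective 19.
No feasible integer point exceeds 21.

21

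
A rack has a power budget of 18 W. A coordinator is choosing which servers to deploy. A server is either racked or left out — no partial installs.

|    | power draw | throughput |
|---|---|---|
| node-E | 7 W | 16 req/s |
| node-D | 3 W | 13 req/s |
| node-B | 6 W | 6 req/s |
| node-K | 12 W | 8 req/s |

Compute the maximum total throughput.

Treat it as a binary knapsack problem.
Take node-E, node-D, and node-B: power draw 7 + 3 + 6 = 16 ≤ 18, throughput 16 + 13 + 6 = 35.
No other feasible combination does better.

35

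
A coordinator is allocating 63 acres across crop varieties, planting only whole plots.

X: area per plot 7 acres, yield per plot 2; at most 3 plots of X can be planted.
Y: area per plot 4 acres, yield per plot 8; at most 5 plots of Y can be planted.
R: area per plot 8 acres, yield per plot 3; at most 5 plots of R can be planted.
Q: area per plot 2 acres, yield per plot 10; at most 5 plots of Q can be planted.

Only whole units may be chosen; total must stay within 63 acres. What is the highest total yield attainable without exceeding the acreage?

Q has the best ratio (10/2); taking only Q gives at most 5×10 = 50 (stopped by the supply cap of 5).
Mixing does better — 5×Y, 4×R, and 5×Q: area 62 ≤ 63, yield 5·8 + 4·3 + 5·10 = 102.

102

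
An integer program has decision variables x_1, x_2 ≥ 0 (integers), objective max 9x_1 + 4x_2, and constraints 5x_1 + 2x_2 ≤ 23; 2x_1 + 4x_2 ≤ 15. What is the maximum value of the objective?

(x_1,x_2)=(4,1) is feasible, giving 40.
(x_1,x_2)=(4,0) is feasible, giving 36.
(x_1,x_2)=(3,2) is feasible, giving 35.
Maximum is 40 at (x_1,x_2)=(4,1).

40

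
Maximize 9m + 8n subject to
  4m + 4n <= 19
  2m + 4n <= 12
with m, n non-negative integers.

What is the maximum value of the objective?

Relaxing integrality, the LP optimum is 42.75 at (m,n) = (4.75, 0), which is not an integer point.
(m,n)=(4,0): 4·4+4·0=16≤19, 2·4+4·0=8≤12, objective 36.
(m,n)=(3,1): 4·3+4·1=16≤19, 2·3+4·1=10≤12, objective 35.
(m,n)=(3,0): 4·3+4·0=12≤19, 2·3+4·0=6≤12, objective 27.
Maximum is 36 at (m,n)=(4,0).

36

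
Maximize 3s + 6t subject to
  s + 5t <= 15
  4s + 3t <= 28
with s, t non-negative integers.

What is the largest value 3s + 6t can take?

27

The continuous relaxation peaks at (5.59, 1.88) with value 28.06; rounding to a feasible lattice point costs some objective.
(s,t)=(5,2): 1·5+5·2=15≤15, 4·5+3·2=26≤28, objective 27.
(s,t)=(6,1): 1·6+5·1=11≤15, 4·6+3·1=27≤28, objective 24.
No feasible integer point exceeds 27.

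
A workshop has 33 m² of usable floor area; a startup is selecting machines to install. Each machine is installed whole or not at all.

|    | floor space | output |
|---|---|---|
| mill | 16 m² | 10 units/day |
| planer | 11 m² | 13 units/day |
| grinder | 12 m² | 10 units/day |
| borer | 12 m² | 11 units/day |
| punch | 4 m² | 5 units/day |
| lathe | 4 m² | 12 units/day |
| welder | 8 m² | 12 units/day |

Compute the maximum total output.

42

planer + punch + lathe + welder: floor space 11 + 4 + 4 + 8 = 27 ≤ 33, output 13 + 5 + 12 + 12 = 42.
planer + borer + punch + lathe: floor space 11 + 12 + 4 + 4 = 31 ≤ 33, output 13 + 11 + 5 + 12 = 41.
Best is planer, punch, lathe, and welder with total output 42.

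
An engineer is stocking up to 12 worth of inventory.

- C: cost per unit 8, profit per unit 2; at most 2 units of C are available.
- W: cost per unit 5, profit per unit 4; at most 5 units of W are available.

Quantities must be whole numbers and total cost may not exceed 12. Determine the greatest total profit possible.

W has the best ratio (4/5); taking only W gives at most 2×4 = 8 (stopped by the cost limit).
Optimal: 2×W: cost 10 ≤ 12, profit 2·4 = 8.

8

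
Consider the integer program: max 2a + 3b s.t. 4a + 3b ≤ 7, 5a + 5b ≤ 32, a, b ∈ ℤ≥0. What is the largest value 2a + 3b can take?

6

(a,b)=(0,2) is feasible, giving 6.
(a,b)=(1,1) is feasible, giving 5.
(a,b)=(0,1) is feasible, giving 3.
No feasible integer point exceeds 6.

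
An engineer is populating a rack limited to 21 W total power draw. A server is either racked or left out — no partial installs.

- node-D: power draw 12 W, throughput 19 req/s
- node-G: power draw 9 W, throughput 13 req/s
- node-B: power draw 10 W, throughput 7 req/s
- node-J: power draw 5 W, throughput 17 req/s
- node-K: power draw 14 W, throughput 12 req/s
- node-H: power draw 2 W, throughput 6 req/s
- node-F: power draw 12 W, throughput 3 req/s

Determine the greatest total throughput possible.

Take node-D, node-J, and node-H: power draw 12 + 5 + 2 = 19 ≤ 21, throughput 19 + 17 + 6 = 42.
No other feasible combination does better.

42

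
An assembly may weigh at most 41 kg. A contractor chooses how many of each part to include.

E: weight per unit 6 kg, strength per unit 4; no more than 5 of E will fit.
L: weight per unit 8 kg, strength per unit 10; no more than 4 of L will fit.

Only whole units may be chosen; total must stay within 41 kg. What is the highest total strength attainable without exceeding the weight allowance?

L has the best ratio (10/8); taking only L gives at most 4×10 = 40 (stopped by the supply cap of 4).
Mixing does better — 1×E and 4×L: weight 38 ≤ 41, strength 1·4 + 4·10 = 44.

44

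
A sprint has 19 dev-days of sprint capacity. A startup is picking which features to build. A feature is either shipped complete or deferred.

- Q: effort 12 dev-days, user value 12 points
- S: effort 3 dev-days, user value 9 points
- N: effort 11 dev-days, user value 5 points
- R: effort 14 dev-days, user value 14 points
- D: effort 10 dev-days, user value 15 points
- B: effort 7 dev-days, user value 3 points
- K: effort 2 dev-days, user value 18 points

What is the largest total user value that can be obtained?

42

Allowing fractional choices, the relaxed optimum would be about 46.0, but features are indivisible.
S + D + K: effort 3 + 10 + 2 = 15 ≤ 19, user value 9 + 15 + 18 = 42.
S + R + K: effort 3 + 14 + 2 = 19 ≤ 19, user value 9 + 14 + 18 = 41.
Best is S, D, and K with total user value 42.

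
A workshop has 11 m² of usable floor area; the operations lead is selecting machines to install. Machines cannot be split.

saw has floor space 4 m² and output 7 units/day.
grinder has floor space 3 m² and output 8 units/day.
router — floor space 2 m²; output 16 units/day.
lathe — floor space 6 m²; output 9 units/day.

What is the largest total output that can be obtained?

33

Take grinder, router, and lathe: floor space 3 + 2 + 6 = 11 ≤ 11, output 8 + 16 + 9 = 33.
No other feasible combination does better.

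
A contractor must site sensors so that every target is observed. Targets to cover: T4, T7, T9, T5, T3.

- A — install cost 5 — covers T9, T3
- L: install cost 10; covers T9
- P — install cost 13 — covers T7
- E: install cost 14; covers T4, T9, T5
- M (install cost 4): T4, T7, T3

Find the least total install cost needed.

The greedy cost-per-new-target heuristic would pick M, A, and E for 23, but a cheaper cover exists.
Choose E and M: together they cover T4, T7, T9, T5, T3 — every target.
Total install cost: 14 + 4 = 18.
No cover costs less than 18.

18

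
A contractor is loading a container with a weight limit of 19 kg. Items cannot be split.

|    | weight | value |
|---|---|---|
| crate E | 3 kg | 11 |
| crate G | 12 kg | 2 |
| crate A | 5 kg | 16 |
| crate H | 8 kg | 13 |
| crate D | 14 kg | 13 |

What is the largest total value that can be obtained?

40

This is a 0-1 knapsack instance.
Allowing fractional choices, the relaxed optimum would be about 42.8, but items are indivisible.
crate A + crate D: weight 5 + 14 = 19 ≤ 19, value 16 + 13 = 29.
crate A + crate H: weight 5 + 8 = 13 ≤ 19, value 16 + 13 = 29.
crate E + crate A + crate H: weight 3 + 5 + 8 = 16 ≤ 19, value 11 + 16 + 13 = 40.
Best is crate E, crate A, and crate H with total value 40.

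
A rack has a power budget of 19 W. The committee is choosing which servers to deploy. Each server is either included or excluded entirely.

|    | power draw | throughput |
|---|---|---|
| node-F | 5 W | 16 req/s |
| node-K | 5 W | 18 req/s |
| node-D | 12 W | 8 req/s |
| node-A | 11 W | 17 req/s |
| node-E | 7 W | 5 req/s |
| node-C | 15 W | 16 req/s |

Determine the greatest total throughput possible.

Allowing fractional choices, the relaxed optimum would be about 47.9, but servers are indivisible.
node-K + node-A: power draw 5 + 11 = 16 ≤ 19, throughput 18 + 17 = 35.
node-F + node-K + node-E: power draw 5 + 5 + 7 = 17 ≤ 19, throughput 16 + 18 + 5 = 39.
node-F + node-K: power draw 5 + 5 = 10 ≤ 19, throughput 16 + 18 = 34.
Best is node-F, node-K, and node-E with total throughput 39.

39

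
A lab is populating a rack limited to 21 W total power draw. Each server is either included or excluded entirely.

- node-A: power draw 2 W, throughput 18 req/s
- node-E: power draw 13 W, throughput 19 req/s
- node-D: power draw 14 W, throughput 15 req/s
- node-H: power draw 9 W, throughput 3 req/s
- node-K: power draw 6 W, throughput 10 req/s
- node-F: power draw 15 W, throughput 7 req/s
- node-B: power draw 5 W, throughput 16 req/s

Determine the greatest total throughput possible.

53

node-A + node-D + node-B: power draw 2 + 14 + 5 = 21 ≤ 21, throughput 18 + 15 + 16 = 49.
node-A + node-E + node-B: power draw 2 + 13 + 5 = 20 ≤ 21, throughput 18 + 19 + 16 = 53.
Best is node-A, node-E, and node-B with total throughput 53.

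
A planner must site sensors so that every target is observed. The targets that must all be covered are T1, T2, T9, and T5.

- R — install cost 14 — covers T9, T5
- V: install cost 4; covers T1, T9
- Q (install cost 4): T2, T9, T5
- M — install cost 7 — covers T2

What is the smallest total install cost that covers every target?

This is a weighted set-cover instance.
Choose V and Q: together they cover T1, T2, T9, T5 — every target.
Total install cost: 4 + 4 = 8.
No cover costs less than 8.

8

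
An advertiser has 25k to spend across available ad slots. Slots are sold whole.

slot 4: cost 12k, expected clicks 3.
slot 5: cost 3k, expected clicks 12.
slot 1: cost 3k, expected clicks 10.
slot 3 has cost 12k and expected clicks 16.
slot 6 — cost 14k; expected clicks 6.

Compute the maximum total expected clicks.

38

Allowing fractional choices, the relaxed optimum would be about 41.0, but ad slots are indivisible.
slot 5 + slot 1 + slot 6: cost 3 + 3 + 14 = 20 ≤ 25, expected clicks 12 + 10 + 6 = 28.
slot 5 + slot 1 + slot 3: cost 3 + 3 + 12 = 18 ≤ 25, expected clicks 12 + 10 + 16 = 38.
slot 5 + slot 3: cost 3 + 12 = 15 ≤ 25, expected clicks 12 + 16 = 28.
Best is slot 5, slot 1, and slot 3 with total expected clicks 38.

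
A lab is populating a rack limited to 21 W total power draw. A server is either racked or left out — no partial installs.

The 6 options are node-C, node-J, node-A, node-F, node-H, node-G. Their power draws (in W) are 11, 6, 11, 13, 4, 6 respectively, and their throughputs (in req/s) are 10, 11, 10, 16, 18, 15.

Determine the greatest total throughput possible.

44

Allowing fractional choices, the relaxed optimum would be about 50.2, but servers are indivisible.
node-J + node-H + node-G: power draw 6 + 4 + 6 = 16 ≤ 21, throughput 11 + 18 + 15 = 44.
node-A + node-H + node-G: power draw 11 + 4 + 6 = 21 ≤ 21, throughput 10 + 18 + 15 = 43.
node-C + node-H + node-G: power draw 11 + 4 + 6 = 21 ≤ 21, throughput 10 + 18 + 15 = 43.
Best is node-J, node-H, and node-G with total throughput 44.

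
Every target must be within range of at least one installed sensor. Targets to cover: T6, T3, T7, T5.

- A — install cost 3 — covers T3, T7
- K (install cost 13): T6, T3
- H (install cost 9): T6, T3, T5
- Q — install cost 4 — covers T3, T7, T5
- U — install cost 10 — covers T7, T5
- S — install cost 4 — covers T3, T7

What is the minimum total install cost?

This is a weighted set-cover instance.
The greedy cost-per-new-target heuristic would pick Q and H for 13, but a cheaper cover exists.
Choose A and H: together they cover T6, T3, T7, T5 — every target.
Total install cost: 3 + 9 = 12.
No cover costs less than 12.

12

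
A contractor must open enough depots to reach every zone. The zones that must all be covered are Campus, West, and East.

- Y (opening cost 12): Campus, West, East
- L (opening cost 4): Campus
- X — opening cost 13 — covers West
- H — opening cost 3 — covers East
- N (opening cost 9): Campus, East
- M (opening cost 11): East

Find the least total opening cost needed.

The greedy cost-per-new-zone heuristic would pick H, L, and Y for 19, but a cheaper cover exists.
Y alone covers Campus, West, East — every zone.
Total opening cost: 12.
No cover costs less than 12.

12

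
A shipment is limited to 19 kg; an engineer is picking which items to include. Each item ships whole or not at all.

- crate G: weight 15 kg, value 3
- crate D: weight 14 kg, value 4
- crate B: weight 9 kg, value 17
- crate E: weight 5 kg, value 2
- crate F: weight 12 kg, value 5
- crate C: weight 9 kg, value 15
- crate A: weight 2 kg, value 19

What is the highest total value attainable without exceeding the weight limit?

38

This is a 0-1 knapsack instance.
Take crate B, crate E, and crate A: weight 9 + 5 + 2 = 16 ≤ 19, value 17 + 2 + 19 = 38.
No other feasible combination does better.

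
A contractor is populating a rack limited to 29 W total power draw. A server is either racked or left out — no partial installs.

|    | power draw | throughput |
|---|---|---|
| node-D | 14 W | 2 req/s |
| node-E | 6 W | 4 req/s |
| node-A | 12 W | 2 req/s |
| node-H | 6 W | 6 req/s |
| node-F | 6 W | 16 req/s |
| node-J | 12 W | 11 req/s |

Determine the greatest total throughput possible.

Treat it as a binary knapsack problem.
Allowing fractional choices, the relaxed optimum would be about 36.3, but servers are indivisible.
node-E + node-F + node-J: power draw 6 + 6 + 12 = 24 ≤ 29, throughput 4 + 16 + 11 = 31.
node-H + node-F + node-J: power draw 6 + 6 + 12 = 24 ≤ 29, throughput 6 + 16 + 11 = 33.
Best is node-H, node-F, and node-J with total throughput 33.

33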